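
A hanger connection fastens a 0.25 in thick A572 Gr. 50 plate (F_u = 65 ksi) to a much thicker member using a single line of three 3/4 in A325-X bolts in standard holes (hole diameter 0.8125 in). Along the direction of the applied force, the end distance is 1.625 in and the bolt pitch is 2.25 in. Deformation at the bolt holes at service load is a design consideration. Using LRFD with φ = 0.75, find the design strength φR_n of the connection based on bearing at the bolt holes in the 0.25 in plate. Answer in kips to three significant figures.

Per bolt r_n = 1.2 l_c t F_u ≤ 2.4 d t F_u; upper limit = 2.4 × 0.75 × 0.25 × 65 = 29.25 kips.
Edge bolt: l_c = 1.625 − 0.8125/2 = 1.219 in → 1.2 × 1.219 × 0.25 × 65 = 23.77 → r_n = 23.77 kips.
Interior bolts: l_c = 2.25 − 0.8125 = 1.438 in → 1.2 × 1.438 × 0.25 × 65 = 28.03 → r_n = 28.03 kips.
R_n = 1 × 23.77 + 2 × 28.03 = 79.83 kips.
Design strength φR_n = 0.75 × 79.83 = 59.9 kips.

59.9 kips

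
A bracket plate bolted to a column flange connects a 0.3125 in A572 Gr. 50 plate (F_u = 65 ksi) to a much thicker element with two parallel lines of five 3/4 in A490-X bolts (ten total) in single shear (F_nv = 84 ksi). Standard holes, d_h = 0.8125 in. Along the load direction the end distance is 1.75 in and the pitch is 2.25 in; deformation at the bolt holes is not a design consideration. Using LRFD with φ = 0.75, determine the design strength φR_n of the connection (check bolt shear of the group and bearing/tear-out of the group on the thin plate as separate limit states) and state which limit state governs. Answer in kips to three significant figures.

278 kips (bolt shear governs)

Bolt shear: A_b = π·0.75²/4 = 0.4418 in²; R_n = 84 × 0.4418 × 10 × 1 = 371.1 kips → 0.75 × 371.1 = 278 kips.
Bearing (1.5 l_c t F_u ≤ 3.0 d t F_u): upper limit = 3.0·0.75·0.3125·65 = 45.7 kips.
  Edge l_c = 1.75 − 0.8125/2 = 1.344 → r_n = 40.94 kips; interior l_c = 2.25 − 0.8125 = 1.438 → r_n = 43.8 kips.
  R_n,bearing = 2·40.94 + 8·43.8 = 432.3 kips → 0.75 × 432.3 = 324 kips.
Bolt shear governs: 278 kips.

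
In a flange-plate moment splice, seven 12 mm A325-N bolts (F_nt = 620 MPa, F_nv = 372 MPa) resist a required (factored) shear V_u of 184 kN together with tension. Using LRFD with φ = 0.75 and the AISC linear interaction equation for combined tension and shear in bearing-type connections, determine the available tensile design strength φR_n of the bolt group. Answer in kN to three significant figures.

A_b = π·12²/4 = 113.1 mm²; f_rv = 184 × 1000 / (7 × 113.1) = 232.4 MPa.
F'_nt = 1.3 F_nt − (F_nt / φF_nv) f_rv = 1.3·620 − (620/(0.75·372))·232.4 = 289.5 MPa, capped at F_nt → F'_nt = 289.5 MPa.
R_n = F'_nt · A_b · n = 289.5 × 113.1 × 7 / 1000 = 229.2 kN.
Design strength φR_n = 0.75 × 229.2 = 172 kN.

172 kN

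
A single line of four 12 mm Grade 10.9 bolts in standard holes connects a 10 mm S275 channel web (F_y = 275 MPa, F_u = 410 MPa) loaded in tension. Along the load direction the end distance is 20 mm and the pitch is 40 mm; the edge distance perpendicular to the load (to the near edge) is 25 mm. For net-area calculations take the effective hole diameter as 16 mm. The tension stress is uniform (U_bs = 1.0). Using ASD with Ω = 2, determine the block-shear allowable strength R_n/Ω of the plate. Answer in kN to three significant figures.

Shear plane L_v = 20 + 3·40 = 140 mm; A_gv = 140 × 10 = 1400 mm².
A_nv = (140 − 3.5·16) × 10 = 840 mm².
A_nt = (25 − 0.5·16) × 10 = 170 mm².
0.6 F_u A_nv = 206.6 kN; 0.6 F_y A_gv = 231 kN → shear rupture governs the shear term.
R_n = 206.6 + 1.0 × 410 × 170 / 1000 = 276.3 kN.
Allowable strength R_n/Ω = 276.3 / 2 = 138 kN.

138 kN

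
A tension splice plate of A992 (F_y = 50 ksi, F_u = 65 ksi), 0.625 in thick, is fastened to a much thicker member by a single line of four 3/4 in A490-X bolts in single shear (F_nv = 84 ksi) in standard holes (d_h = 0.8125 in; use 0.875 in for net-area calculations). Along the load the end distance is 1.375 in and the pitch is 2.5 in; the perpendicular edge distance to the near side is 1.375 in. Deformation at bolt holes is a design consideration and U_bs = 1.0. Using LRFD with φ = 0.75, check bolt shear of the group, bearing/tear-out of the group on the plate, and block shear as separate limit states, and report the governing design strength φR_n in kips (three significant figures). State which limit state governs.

Bolt shear: A_b = π·0.75²/4 = 0.4418 in²; R_n = 84 × 0.4418 × 4 × 1 = 148.4 kips → 0.75 × 148.4 = 111 kips.
Bearing: edge l_c = 0.9688, r_n = 47.23 kips; interior l_c = 1.688, r_n = 73.12 kips; R_n = 47.23 + 3·73.12 = 266.6 kips → 200 kips.
Block shear: A_gv = 5.547, A_nv = 3.633, A_nt = 0.5859 in²; R_n = min(0.6F_uA_nv, 0.6F_yA_gv) + U_bs·F_u·A_nt = 179.8 kips → 135 kips.
Bolt shear governs: 111 kips.

111 kips (bolt shear governs)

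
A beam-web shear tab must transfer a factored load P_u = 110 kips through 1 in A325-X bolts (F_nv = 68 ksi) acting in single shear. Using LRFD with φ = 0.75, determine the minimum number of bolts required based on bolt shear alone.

3 bolts

A_b = π·1²/4 = 0.7854 in².
Per-bolt design strength φR_n = 0.75 × 68 × 0.7854 × 1 = 40.06 kips.
n ≥ 110 / 40.06 = 2.746 → use 3 bolts.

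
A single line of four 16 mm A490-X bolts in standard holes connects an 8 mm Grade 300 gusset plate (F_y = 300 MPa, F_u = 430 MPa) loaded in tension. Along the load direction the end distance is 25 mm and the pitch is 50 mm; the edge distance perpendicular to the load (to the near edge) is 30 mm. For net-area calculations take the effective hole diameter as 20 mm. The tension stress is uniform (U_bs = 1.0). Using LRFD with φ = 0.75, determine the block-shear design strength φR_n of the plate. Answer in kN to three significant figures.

Shear plane L_v = 25 + 3·50 = 175 mm; A_gv = 175 × 8 = 1400 mm².
A_nv = (175 − 3.5·20) × 8 = 840 mm².
A_nt = (30 − 0.5·20) × 8 = 160 mm².
0.6 F_u A_nv = 216.7 kN; 0.6 F_y A_gv = 252 kN → shear rupture governs the shear term.
R_n = 216.7 + 1.0 × 430 × 160 / 1000 = 285.5 kN.
Design strength φR_n = 0.75 × 285.5 = 214 kN.

214 kN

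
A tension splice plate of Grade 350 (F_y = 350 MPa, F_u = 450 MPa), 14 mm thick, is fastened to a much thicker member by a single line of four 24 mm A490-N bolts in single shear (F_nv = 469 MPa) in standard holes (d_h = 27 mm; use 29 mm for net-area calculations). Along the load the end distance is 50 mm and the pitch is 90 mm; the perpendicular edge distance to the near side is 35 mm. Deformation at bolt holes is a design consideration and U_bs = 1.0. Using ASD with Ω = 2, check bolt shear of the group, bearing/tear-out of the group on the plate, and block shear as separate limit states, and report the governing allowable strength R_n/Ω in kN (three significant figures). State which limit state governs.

Bolt shear: A_b = π·24²/4 = 452.4 mm²; R_n = 469 × 452.4 × 4 × 1 / 1000 = 848.7 kN → 848.7 / 2 = 424 kN.
Bearing: edge l_c = 36.5, r_n = 275.9 kN; interior l_c = 63, r_n = 362.9 kN; R_n = 275.9 + 3·362.9 = 1365 kN → 682 kN.
Block shear: A_gv = 4480, A_nv = 3059, A_nt = 287 mm²; R_n = min(0.6F_uA_nv, 0.6F_yA_gv) + U_bs·F_u·A_nt = 955.1 kN → 478 kN.
Bolt shear governs: 424 kN.

424 kN (bolt shear governs)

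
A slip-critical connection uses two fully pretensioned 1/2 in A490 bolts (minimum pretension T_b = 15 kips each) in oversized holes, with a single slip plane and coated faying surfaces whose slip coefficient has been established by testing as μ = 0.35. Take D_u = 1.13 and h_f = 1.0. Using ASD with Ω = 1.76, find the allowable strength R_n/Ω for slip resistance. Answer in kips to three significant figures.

6.74 kips

R_n = μ · D_u · h_f · T_b · n_s · n_b = 0.35 × 1.13 × 1.0 × 15 × 1 × 2 = 11.86 kips.
Allowable strength R_n/Ω = 11.86 / 1.76 = 6.74 kips.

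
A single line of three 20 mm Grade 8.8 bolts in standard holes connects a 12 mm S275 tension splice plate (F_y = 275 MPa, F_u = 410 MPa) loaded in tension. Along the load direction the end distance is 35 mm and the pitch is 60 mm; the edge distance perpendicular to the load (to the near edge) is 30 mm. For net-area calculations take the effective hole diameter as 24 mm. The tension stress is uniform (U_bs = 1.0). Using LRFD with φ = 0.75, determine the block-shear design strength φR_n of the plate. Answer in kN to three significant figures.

Shear plane L_v = 35 + 2·60 = 155 mm; A_gv = 155 × 12 = 1860 mm².
A_nv = (155 − 2.5·24) × 12 = 1140 mm².
A_nt = (30 − 0.5·24) × 12 = 216 mm².
0.6 F_u A_nv = 280.4 kN; 0.6 F_y A_gv = 306.9 kN → shear rupture governs the shear term.
R_n = 280.4 + 1.0 × 410 × 216 / 1000 = 369 kN.
Design strength φR_n = 0.75 × 369 = 277 kN.

277 kN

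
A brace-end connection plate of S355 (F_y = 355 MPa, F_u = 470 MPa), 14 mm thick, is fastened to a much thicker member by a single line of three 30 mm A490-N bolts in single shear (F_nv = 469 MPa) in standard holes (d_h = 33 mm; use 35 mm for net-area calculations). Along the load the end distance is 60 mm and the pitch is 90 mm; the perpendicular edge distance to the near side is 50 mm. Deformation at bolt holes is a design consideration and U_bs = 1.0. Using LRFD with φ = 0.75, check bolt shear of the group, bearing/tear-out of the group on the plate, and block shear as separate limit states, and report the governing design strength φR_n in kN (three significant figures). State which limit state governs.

Bolt shear: A_b = π·30²/4 = 706.9 mm²; R_n = 469 × 706.9 × 3 × 1 / 1000 = 994.5 kN → 0.75 × 994.5 = 746 kN.
Bearing: edge l_c = 43.5, r_n = 343.5 kN; interior l_c = 57, r_n = 450.1 kN; R_n = 343.5 + 2·450.1 = 1244 kN → 933 kN.
Block shear: A_gv = 3360, A_nv = 2135, A_nt = 455 mm²; R_n = min(0.6F_uA_nv, 0.6F_yA_gv) + U_bs·F_u·A_nt = 815.9 kN → 612 kN.
Block shear governs: 612 kN.

612 kN (block shear governs)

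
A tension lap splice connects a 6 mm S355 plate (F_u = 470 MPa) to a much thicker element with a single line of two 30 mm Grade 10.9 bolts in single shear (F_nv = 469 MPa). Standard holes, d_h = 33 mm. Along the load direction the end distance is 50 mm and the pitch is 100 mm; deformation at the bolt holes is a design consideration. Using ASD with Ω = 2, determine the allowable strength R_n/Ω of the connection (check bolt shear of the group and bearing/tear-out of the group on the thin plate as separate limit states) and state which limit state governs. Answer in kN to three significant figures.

158 kN (bearing governs)

Bolt shear: A_b = π·30²/4 = 706.9 mm²; R_n = 469 × 706.9 × 2 × 1 / 1000 = 663 kN → 663 / 2 = 332 kN.
Bearing (1.2 l_c t F_u ≤ 2.4 d t F_u): upper limit = 2.4·30·6·470 / 1000 = 203 kN.
  Edge l_c = 50 − 33/2 = 33.5 → r_n = 113.4 kN; interior l_c = 100 − 33 = 67 → r_n = 203 kN.
  R_n,bearing = 1·113.4 + 1·203 = 316.4 kN → 316.4 / 2 = 158 kN.
Bearing governs: 158 kN.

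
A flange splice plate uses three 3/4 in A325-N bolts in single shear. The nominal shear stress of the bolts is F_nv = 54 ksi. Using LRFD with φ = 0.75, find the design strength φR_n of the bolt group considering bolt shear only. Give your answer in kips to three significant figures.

53.7 kips

A_b = π × 0.75² / 4 = 0.4418 in².
R_n = F_nv · A_b · n · n_s = 54 × 0.4418 × 3 × 1 = 71.57 kips.
Design strength φR_n = 0.75 × 71.57 = 53.7 kips.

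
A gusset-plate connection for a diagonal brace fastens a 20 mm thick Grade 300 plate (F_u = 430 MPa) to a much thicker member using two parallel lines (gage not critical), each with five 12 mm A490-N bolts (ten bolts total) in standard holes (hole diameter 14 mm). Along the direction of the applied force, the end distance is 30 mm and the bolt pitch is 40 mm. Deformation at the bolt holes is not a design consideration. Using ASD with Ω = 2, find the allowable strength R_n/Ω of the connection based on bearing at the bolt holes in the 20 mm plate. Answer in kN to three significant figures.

1540 kN

Per bolt r_n = 1.5 l_c t F_u ≤ 3.0 d t F_u; upper limit = 3.0 × 12 × 20 × 430 / 1000 = 309.6 kN.
Edge bolt: l_c = 30 − 14/2 = 23 mm → 1.5 × 23 × 20 × 430 / 1000 = 296.7 → r_n = 296.7 kN.
Interior bolts: l_c = 40 − 14 = 26 mm → 1.5 × 26 × 20 × 430 / 1000 = 335.4 → r_n = 309.6 kN.
R_n = 2 × 296.7 + 8 × 309.6 = 3070 kN.
Allowable strength R_n/Ω = 3070 / 2 = 1540 kN.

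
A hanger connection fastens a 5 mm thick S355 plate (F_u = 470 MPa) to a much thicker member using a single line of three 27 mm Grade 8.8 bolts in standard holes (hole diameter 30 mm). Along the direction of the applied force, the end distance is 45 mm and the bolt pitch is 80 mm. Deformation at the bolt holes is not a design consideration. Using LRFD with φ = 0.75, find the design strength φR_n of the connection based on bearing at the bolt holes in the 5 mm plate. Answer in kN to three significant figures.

344 kN

Per bolt r_n = 1.5 l_c t F_u ≤ 3.0 d t F_u; upper limit = 3.0 × 27 × 5 × 470 / 1000 = 190.3 kN.
Edge bolt: l_c = 45 − 30/2 = 30 mm → 1.5 × 30 × 5 × 470 / 1000 = 105.8 → r_n = 105.8 kN.
Interior bolts: l_c = 80 − 30 = 50 mm → 1.5 × 50 × 5 × 470 / 1000 = 176.2 → r_n = 176.2 kN.
R_n = 1 × 105.8 + 2 × 176.2 = 458.2 kN.
Design strength φR_n = 0.75 × 458.2 = 344 kN.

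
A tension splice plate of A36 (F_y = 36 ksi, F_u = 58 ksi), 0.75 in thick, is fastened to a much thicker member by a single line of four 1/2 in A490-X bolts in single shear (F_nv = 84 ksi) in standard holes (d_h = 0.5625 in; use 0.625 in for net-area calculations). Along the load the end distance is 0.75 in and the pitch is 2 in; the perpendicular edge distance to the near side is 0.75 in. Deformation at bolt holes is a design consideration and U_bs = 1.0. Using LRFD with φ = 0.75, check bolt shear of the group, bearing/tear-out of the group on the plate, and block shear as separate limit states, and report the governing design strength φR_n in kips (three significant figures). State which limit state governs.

Bolt shear: A_b = π·0.5²/4 = 0.1963 in²; R_n = 84 × 0.1963 × 4 × 1 = 65.97 kips → 0.75 × 65.97 = 49.5 kips.
Bearing: edge l_c = 0.4688, r_n = 24.47 kips; interior l_c = 1.438, r_n = 52.2 kips; R_n = 24.47 + 3·52.2 = 181.1 kips → 136 kips.
Block shear: A_gv = 5.062, A_nv = 3.422, A_nt = 0.3281 in²; R_n = min(0.6F_uA_nv, 0.6F_yA_gv) + U_bs·F_u·A_nt = 128.4 kips → 96.3 kips.
Bolt shear governs: 49.5 kips.

49.5 kips (bolt shear governs)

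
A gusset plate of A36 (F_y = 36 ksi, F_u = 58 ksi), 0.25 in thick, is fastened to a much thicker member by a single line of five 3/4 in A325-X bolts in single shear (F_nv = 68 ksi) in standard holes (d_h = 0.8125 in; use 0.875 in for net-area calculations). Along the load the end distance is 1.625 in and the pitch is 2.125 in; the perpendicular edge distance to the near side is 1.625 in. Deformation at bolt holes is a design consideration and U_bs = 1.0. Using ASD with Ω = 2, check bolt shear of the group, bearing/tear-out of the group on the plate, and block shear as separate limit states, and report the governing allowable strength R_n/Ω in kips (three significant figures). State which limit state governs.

35.5 kips (block shear governs)

Bolt shear: A_b = π·0.75²/4 = 0.4418 in²; R_n = 68 × 0.4418 × 5 × 1 = 150.2 kips → 150.2 / 2 = 75.1 kips.
Bearing: edge l_c = 1.219, r_n = 21.21 kips; interior l_c = 1.312, r_n = 22.84 kips; R_n = 21.21 + 4·22.84 = 112.6 kips → 56.3 kips.
Block shear: A_gv = 2.531, A_nv = 1.547, A_nt = 0.2969 in²; R_n = min(0.6F_uA_nv, 0.6F_yA_gv) + U_bs·F_u·A_nt = 71.05 kips → 35.5 kips.
Block shear governs: 35.5 kips.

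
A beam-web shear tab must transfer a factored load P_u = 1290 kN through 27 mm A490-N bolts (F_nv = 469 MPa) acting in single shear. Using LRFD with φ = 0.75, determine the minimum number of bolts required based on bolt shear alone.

7 bolts

A_b = π·27²/4 = 572.6 mm².
Per-bolt design strength φR_n = 0.75 × 469 × 572.6 × 1 / 1000 = 201.4 kN.
n ≥ 1290 / 201.4 = 6.405 → use 7 bolts.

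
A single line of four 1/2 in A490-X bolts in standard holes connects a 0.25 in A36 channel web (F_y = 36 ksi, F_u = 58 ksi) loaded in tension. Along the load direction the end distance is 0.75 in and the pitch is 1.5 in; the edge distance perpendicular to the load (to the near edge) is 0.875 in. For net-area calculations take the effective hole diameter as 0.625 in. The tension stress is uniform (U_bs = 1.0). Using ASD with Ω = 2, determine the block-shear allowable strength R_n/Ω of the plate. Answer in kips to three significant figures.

17.4 kips

Shear plane L_v = 0.75 + 3·1.5 = 5.25 in; A_gv = 5.25 × 0.25 = 1.312 in².
A_nv = (5.25 − 3.5·0.625) × 0.25 = 0.7656 in².
A_nt = (0.875 − 0.5·0.625) × 0.25 = 0.1406 in².
0.6 F_u A_nv = 26.64 kips; 0.6 F_y A_gv = 28.35 kips → shear rupture governs the shear term.
R_n = 26.64 + 1.0 × 58 × 0.1406 = 34.8 kips.
Allowable strength R_n/Ω = 34.8 / 2 = 17.4 kips.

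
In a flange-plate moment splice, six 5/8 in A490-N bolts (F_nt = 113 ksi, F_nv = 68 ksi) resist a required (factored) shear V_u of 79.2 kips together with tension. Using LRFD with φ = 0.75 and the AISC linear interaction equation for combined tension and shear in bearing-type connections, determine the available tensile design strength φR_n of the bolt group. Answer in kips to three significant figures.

A_b = π·0.625²/4 = 0.3068 in²; f_rv = 79.2 / (6 × 0.3068) = 43.03 ksi.
F'_nt = 1.3 F_nt − (F_nt / φF_nv) f_rv = 1.3·113 − (113/(0.75·68))·43.03 = 51.57 ksi, capped at F_nt → F'_nt = 51.57 ksi.
R_n = F'_nt · A_b · n = 51.57 × 0.3068 × 6 = 94.93 kips.
Design strength φR_n = 0.75 × 94.93 = 71.2 kips.

71.2 kips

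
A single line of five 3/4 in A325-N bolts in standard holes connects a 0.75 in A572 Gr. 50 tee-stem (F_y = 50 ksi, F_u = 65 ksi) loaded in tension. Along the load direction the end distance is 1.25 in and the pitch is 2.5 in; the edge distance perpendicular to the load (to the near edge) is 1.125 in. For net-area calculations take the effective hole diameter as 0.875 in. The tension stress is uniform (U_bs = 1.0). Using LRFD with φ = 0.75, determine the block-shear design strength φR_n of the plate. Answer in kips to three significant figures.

Shear plane L_v = 1.25 + 4·2.5 = 11.25 in; A_gv = 11.25 × 0.75 = 8.438 in².
A_nv = (11.25 − 4.5·0.875) × 0.75 = 5.484 in².
A_nt = (1.125 − 0.5·0.875) × 0.75 = 0.5156 in².
0.6 F_u A_nv = 213.9 kips; 0.6 F_y A_gv = 253.1 kips → shear rupture governs the shear term.
R_n = 213.9 + 1.0 × 65 × 0.5156 = 247.4 kips.
Design strength φR_n = 0.75 × 247.4 = 186 kips.

186 kips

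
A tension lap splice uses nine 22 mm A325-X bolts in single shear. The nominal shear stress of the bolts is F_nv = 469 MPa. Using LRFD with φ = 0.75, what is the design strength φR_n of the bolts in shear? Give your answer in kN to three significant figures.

A_b = π × 22² / 4 = 380.1 mm².
R_n = F_nv · A_b · n · n_s = 469 × 380.1 × 9 × 1 / 1000 = 1605 kN.
Design strength φR_n = 0.75 × 1605 = 1200 kN.

1200 kN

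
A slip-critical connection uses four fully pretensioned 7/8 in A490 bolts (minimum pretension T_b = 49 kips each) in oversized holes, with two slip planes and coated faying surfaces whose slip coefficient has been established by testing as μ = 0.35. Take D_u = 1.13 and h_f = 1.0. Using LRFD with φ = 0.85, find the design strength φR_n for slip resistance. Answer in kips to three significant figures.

132 kips

R_n = μ · D_u · h_f · T_b · n_s · n_b = 0.35 × 1.13 × 1.0 × 49 × 2 × 4 = 155 kips.
Design strength φR_n = 0.85 × 155 = 132 kips.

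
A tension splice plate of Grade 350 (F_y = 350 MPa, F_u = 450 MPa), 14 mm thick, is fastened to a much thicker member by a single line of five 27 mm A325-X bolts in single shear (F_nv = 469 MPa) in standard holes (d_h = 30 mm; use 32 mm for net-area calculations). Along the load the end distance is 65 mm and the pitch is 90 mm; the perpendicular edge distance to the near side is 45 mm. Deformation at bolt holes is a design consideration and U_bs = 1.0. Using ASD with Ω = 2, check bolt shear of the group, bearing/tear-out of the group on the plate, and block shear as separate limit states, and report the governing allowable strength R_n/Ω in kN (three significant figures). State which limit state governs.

622 kN (block shear governs)

Bolt shear: A_b = π·27²/4 = 572.6 mm²; R_n = 469 × 572.6 × 5 × 1 / 1000 = 1343 kN → 1343 / 2 = 671 kN.
Bearing: edge l_c = 50, r_n = 378 kN; interior l_c = 60, r_n = 408.2 kN; R_n = 378 + 4·408.2 = 2011 kN → 1010 kN.
Block shear: A_gv = 5950, A_nv = 3934, A_nt = 406 mm²; R_n = min(0.6F_uA_nv, 0.6F_yA_gv) + U_bs·F_u·A_nt = 1245 kN → 622 kN.
Block shear governs: 622 kN.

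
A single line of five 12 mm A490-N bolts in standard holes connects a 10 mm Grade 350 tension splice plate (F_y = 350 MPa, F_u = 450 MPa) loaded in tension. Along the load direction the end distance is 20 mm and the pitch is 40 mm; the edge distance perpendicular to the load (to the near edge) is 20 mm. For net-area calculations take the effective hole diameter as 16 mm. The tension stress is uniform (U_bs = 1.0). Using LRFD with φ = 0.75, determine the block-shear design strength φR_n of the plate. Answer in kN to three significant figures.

Shear plane L_v = 20 + 4·40 = 180 mm; A_gv = 180 × 10 = 1800 mm².
A_nv = (180 − 4.5·16) × 10 = 1080 mm².
A_nt = (20 − 0.5·16) × 10 = 120 mm².
0.6 F_u A_nv = 291.6 kN; 0.6 F_y A_gv = 378 kN → shear rupture governs the shear term.
R_n = 291.6 + 1.0 × 450 × 120 / 1000 = 345.6 kN.
Design strength φR_n = 0.75 × 345.6 = 259 kN.

259 kN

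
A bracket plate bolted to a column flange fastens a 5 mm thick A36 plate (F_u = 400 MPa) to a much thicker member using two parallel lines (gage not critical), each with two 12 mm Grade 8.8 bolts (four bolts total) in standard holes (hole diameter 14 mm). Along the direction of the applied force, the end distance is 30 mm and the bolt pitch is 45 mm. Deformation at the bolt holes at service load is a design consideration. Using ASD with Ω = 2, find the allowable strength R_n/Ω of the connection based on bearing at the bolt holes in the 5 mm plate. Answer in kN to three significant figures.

113 kN

Per bolt r_n = 1.2 l_c t F_u ≤ 2.4 d t F_u; upper limit = 2.4 × 12 × 5 × 400 / 1000 = 57.6 kN.
Edge bolt: l_c = 30 − 14/2 = 23 mm → 1.2 × 23 × 5 × 400 / 1000 = 55.2 → r_n = 55.2 kN.
Interior bolts: l_c = 45 − 14 = 31 mm → 1.2 × 31 × 5 × 400 / 1000 = 74.4 → r_n = 57.6 kN.
R_n = 2 × 55.2 + 2 × 57.6 = 225.6 kN.
Allowable strength R_n/Ω = 225.6 / 2 = 113 kN.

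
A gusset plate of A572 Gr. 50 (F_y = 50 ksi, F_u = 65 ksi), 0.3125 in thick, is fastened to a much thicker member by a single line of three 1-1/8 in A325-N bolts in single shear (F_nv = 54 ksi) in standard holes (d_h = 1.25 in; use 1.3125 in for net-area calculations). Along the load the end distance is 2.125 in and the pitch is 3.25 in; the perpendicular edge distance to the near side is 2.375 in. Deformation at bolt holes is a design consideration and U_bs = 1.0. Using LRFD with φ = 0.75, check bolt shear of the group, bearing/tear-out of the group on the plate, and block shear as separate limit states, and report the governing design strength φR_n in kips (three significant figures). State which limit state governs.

Bolt shear: A_b = π·1.125²/4 = 0.994 in²; R_n = 54 × 0.994 × 3 × 1 = 161 kips → 0.75 × 161 = 121 kips.
Bearing: edge l_c = 1.5, r_n = 36.56 kips; interior l_c = 2, r_n = 48.75 kips; R_n = 36.56 + 2·48.75 = 134.1 kips → 101 kips.
Block shear: A_gv = 2.695, A_nv = 1.67, A_nt = 0.5371 in²; R_n = min(0.6F_uA_nv, 0.6F_yA_gv) + U_bs·F_u·A_nt = 100 kips → 75 kips.
Block shear governs: 75 kips.

75 kips (block shear governs)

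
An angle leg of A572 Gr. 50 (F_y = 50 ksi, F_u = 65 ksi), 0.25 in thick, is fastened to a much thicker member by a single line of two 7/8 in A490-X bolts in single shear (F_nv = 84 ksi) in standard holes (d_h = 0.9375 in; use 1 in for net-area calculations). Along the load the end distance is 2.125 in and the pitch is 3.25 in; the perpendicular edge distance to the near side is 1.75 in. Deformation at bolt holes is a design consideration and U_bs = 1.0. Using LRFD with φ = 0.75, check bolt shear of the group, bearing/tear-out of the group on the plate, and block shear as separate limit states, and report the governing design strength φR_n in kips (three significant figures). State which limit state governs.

43.6 kips (block shear governs)

Bolt shear: A_b = π·0.875²/4 = 0.6013 in²; R_n = 84 × 0.6013 × 2 × 1 = 101 kips → 0.75 × 101 = 75.8 kips.
Bearing: edge l_c = 1.656, r_n = 32.3 kips; interior l_c = 2.312, r_n = 34.12 kips; R_n = 32.3 + 1·34.12 = 66.42 kips → 49.8 kips.
Block shear: A_gv = 1.344, A_nv = 0.9688, A_nt = 0.3125 in²; R_n = min(0.6F_uA_nv, 0.6F_yA_gv) + U_bs·F_u·A_nt = 58.09 kips → 43.6 kips.
Block shear governs: 43.6 kips.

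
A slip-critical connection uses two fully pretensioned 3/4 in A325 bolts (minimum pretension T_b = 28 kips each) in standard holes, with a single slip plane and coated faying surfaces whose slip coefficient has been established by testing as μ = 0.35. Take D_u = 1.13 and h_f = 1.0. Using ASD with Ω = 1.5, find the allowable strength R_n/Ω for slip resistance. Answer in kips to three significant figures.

14.8 kips

R_n = μ · D_u · h_f · T_b · n_s · n_b = 0.35 × 1.13 × 1.0 × 28 × 1 × 2 = 22.15 kips.
Allowable strength R_n/Ω = 22.15 / 1.5 = 14.8 kips.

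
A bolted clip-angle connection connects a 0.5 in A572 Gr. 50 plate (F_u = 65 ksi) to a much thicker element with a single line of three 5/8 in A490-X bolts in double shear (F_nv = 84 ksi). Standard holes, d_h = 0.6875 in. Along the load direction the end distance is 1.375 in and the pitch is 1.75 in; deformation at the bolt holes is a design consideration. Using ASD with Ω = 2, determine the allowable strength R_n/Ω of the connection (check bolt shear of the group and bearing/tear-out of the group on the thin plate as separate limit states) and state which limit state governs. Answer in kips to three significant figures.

Bolt shear: A_b = π·0.625²/4 = 0.3068 in²; R_n = 84 × 0.3068 × 3 × 2 = 154.6 kips → 154.6 / 2 = 77.3 kips.
Bearing (1.2 l_c t F_u ≤ 2.4 d t F_u): upper limit = 2.4·0.625·0.5·65 = 48.75 kips.
  Edge l_c = 1.375 − 0.6875/2 = 1.031 → r_n = 40.22 kips; interior l_c = 1.75 − 0.6875 = 1.062 → r_n = 41.44 kips.
  R_n,bearing = 1·40.22 + 2·41.44 = 123.1 kips → 123.1 / 2 = 61.5 kips.
Bearing governs: 61.5 kips.

61.5 kips (bearing governs)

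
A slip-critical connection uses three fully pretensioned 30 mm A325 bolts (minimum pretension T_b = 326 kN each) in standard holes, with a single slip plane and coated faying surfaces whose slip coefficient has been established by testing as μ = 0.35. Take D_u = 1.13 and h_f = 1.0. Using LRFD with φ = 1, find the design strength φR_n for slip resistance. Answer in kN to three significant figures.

R_n = μ · D_u · h_f · T_b · n_s · n_b = 0.35 × 1.13 × 1.0 × 326 × 1 × 3 = 386.8 kN.
Design strength φR_n = 1 × 386.8 = 387 kN.

387 kN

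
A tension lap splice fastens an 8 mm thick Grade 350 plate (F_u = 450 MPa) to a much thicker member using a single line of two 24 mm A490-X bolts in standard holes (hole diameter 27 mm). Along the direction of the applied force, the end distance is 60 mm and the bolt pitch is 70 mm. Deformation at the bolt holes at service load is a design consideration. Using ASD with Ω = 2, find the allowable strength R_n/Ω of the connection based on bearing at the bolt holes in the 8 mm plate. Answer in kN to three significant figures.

193 kN

Per bolt r_n = 1.2 l_c t F_u ≤ 2.4 d t F_u; upper limit = 2.4 × 24 × 8 × 450 / 1000 = 207.4 kN.
Edge bolt: l_c = 60 − 27/2 = 46.5 mm → 1.2 × 46.5 × 8 × 450 / 1000 = 200.9 → r_n = 200.9 kN.
Interior bolts: l_c = 70 − 27 = 43 mm → 1.2 × 43 × 8 × 450 / 1000 = 185.8 → r_n = 185.8 kN.
R_n = 1 × 200.9 + 1 × 185.8 = 386.6 kN.
Allowable strength R_n/Ω = 386.6 / 2 = 193 kN.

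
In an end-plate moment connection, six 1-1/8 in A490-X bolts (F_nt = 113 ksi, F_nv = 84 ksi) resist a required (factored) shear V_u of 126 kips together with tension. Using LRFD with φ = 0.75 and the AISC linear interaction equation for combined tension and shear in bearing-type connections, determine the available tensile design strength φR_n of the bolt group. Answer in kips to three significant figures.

A_b = π·1.125²/4 = 0.994 in²; f_rv = 126 / (6 × 0.994) = 21.13 ksi.
F'_nt = 1.3 F_nt − (F_nt / φF_nv) f_rv = 1.3·113 − (113/(0.75·84))·21.13 = 109 ksi, capped at F_nt → F'_nt = 109 ksi.
R_n = F'_nt · A_b · n = 109 × 0.994 × 6 = 650.1 kips.
Design strength φR_n = 0.75 × 650.1 = 488 kips.

488 kips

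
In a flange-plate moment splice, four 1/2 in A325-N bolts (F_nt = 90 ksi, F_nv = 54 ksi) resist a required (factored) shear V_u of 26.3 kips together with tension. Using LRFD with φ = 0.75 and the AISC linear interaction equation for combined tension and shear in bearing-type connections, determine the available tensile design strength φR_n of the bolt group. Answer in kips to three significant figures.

A_b = π·0.5²/4 = 0.1963 in²; f_rv = 26.3 / (4 × 0.1963) = 33.49 ksi.
F'_nt = 1.3 F_nt − (F_nt / φF_nv) f_rv = 1.3·90 − (90/(0.75·54))·33.49 = 42.59 ksi, capped at F_nt → F'_nt = 42.59 ksi.
R_n = F'_nt · A_b · n = 42.59 × 0.1963 × 4 = 33.45 kips.
Design strength φR_n = 0.75 × 33.45 = 25.1 kips.

25.1 kips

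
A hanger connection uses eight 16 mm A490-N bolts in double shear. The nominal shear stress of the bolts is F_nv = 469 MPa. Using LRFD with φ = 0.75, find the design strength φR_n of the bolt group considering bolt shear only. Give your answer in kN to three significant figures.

1130 kN

A_b = π × 16² / 4 = 201.1 mm².
R_n = F_nv · A_b · n · n_s = 469 × 201.1 × 8 × 2 / 1000 = 1509 kN.
Design strength φR_n = 0.75 × 1509 = 1130 kN.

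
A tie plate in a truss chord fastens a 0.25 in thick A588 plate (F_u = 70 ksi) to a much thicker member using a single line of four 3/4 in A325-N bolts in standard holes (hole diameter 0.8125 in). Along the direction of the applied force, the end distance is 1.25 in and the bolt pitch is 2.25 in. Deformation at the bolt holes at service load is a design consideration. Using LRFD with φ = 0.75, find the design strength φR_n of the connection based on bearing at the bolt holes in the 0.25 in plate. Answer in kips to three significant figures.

Per bolt r_n = 1.2 l_c t F_u ≤ 2.4 d t F_u; upper limit = 2.4 × 0.75 × 0.25 × 70 = 31.5 kips.
Edge bolt: l_c = 1.25 − 0.8125/2 = 0.8438 in → 1.2 × 0.8438 × 0.25 × 70 = 17.72 → r_n = 17.72 kips.
Interior bolts: l_c = 2.25 − 0.8125 = 1.438 in → 1.2 × 1.438 × 0.25 × 70 = 30.19 → r_n = 30.19 kips.
R_n = 1 × 17.72 + 3 × 30.19 = 108.3 kips.
Design strength φR_n = 0.75 × 108.3 = 81.2 kips.

81.2 kips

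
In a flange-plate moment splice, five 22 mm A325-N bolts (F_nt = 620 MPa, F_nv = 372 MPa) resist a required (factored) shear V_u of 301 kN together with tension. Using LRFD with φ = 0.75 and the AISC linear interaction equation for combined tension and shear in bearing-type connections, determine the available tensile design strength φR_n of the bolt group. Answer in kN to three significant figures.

A_b = π·22²/4 = 380.1 mm²; f_rv = 301 × 1000 / (5 × 380.1) = 158.4 MPa.
F'_nt = 1.3 F_nt − (F_nt / φF_nv) f_rv = 1.3·620 − (620/(0.75·372))·158.4 = 454.1 MPa, capped at F_nt → F'_nt = 454.1 MPa.
R_n = F'_nt · A_b · n = 454.1 × 380.1 × 5 / 1000 = 863 kN.
Design strength φR_n = 0.75 × 863 = 647 kN.

647 kN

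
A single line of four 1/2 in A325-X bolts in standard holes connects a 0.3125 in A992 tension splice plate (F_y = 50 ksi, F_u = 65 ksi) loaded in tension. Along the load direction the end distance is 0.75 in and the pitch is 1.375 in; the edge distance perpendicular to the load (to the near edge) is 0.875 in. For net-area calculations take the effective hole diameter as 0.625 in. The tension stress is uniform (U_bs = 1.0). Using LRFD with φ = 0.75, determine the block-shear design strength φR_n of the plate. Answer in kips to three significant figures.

33.1 kips

Shear plane L_v = 0.75 + 3·1.375 = 4.875 in; A_gv = 4.875 × 0.3125 = 1.523 in².
A_nv = (4.875 − 3.5·0.625) × 0.3125 = 0.8398 in².
A_nt = (0.875 − 0.5·0.625) × 0.3125 = 0.1758 in².
0.6 F_u A_nv = 32.75 kips; 0.6 F_y A_gv = 45.7 kips → shear rupture governs the shear term.
R_n = 32.75 + 1.0 × 65 × 0.1758 = 44.18 kips.
Design strength φR_n = 0.75 × 44.18 = 33.1 kips.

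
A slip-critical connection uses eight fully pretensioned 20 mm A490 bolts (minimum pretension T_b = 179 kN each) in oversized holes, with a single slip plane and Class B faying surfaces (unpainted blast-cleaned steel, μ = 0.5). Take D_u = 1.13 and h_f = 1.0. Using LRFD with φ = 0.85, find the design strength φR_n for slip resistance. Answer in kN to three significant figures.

R_n = μ · D_u · h_f · T_b · n_s · n_b = 0.5 × 1.13 × 1.0 × 179 × 1 × 8 = 809.1 kN.
Design strength φR_n = 0.85 × 809.1 = 688 kN.

688 kN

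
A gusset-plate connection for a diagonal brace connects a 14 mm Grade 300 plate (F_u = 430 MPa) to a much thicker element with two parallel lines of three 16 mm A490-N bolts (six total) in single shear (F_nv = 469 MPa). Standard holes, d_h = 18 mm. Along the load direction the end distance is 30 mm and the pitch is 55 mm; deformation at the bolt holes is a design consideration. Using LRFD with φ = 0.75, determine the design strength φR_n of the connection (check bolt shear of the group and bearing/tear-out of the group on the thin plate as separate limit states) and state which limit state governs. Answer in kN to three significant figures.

424 kN (bolt shear governs)

Bolt shear: A_b = π·16²/4 = 201.1 mm²; R_n = 469 × 201.1 × 6 × 1 / 1000 = 565.8 kN → 0.75 × 565.8 = 424 kN.
Bearing (1.2 l_c t F_u ≤ 2.4 d t F_u): upper limit = 2.4·16·14·430 / 1000 = 231.2 kN.
  Edge l_c = 30 − 18/2 = 21 → r_n = 151.7 kN; interior l_c = 55 − 18 = 37 → r_n = 231.2 kN.
  R_n,bearing = 2·151.7 + 4·231.2 = 1228 kN → 0.75 × 1228 = 921 kN.
Bolt shear governs: 424 kN.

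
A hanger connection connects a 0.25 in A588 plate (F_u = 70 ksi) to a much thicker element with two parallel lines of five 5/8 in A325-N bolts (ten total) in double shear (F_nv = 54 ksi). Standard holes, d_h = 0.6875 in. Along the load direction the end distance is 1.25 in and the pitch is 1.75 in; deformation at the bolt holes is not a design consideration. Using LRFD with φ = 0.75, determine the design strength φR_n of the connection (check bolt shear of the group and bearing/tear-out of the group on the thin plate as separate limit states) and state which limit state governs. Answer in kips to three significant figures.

203 kips (bearing governs)

Bolt shear: A_b = π·0.625²/4 = 0.3068 in²; R_n = 54 × 0.3068 × 10 × 2 = 331.3 kips → 0.75 × 331.3 = 249 kips.
Bearing (1.5 l_c t F_u ≤ 3.0 d t F_u): upper limit = 3.0·0.625·0.25·70 = 32.81 kips.
  Edge l_c = 1.25 − 0.6875/2 = 0.9062 → r_n = 23.79 kips; interior l_c = 1.75 − 0.6875 = 1.062 → r_n = 27.89 kips.
  R_n,bearing = 2·23.79 + 8·27.89 = 270.7 kips → 0.75 × 270.7 = 203 kips.
Bearing governs: 203 kips.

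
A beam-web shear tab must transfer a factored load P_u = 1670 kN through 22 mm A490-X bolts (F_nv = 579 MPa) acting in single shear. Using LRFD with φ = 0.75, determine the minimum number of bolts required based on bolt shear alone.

11 bolts

A_b = π·22²/4 = 380.1 mm².
Per-bolt design strength φR_n = 0.75 × 579 × 380.1 × 1 / 1000 = 165.1 kN.
n ≥ 1670 / 165.1 = 10.12 → use 11 bolts.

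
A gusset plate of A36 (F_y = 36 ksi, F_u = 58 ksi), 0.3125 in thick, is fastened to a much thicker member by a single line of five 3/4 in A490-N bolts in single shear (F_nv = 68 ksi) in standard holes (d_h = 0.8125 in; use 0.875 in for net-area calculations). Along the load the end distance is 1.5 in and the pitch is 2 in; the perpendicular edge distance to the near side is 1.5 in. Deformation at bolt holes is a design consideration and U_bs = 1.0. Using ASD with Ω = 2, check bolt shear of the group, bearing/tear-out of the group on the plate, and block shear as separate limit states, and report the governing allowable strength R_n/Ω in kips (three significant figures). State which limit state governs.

Bolt shear: A_b = π·0.75²/4 = 0.4418 in²; R_n = 68 × 0.4418 × 5 × 1 = 150.2 kips → 150.2 / 2 = 75.1 kips.
Bearing: edge l_c = 1.094, r_n = 23.79 kips; interior l_c = 1.188, r_n = 25.83 kips; R_n = 23.79 + 4·25.83 = 127.1 kips → 63.6 kips.
Block shear: A_gv = 2.969, A_nv = 1.738, A_nt = 0.332 in²; R_n = min(0.6F_uA_nv, 0.6F_yA_gv) + U_bs·F_u·A_nt = 79.75 kips → 39.9 kips.
Block shear governs: 39.9 kips.

39.9 kips (block shear governs)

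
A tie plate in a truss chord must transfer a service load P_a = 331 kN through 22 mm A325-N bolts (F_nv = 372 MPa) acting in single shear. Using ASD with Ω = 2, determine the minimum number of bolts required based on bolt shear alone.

5 bolts

A_b = π·22²/4 = 380.1 mm².
Per-bolt allowable strength R_n/Ω = 372 × 380.1 × 1 / 1000 / 2 = 70.7 kN.
n ≥ 331 / 70.7 = 4.681 → use 5 bolts.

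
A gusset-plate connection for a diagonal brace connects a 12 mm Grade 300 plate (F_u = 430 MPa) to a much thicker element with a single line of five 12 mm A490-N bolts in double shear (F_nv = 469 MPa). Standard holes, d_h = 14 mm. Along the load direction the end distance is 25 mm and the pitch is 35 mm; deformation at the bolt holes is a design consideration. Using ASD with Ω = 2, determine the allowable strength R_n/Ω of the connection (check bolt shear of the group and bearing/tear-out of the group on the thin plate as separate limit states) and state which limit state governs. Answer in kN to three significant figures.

265 kN (bolt shear governs)

Bolt shear: A_b = π·12²/4 = 113.1 mm²; R_n = 469 × 113.1 × 5 × 2 / 1000 = 530.4 kN → 530.4 / 2 = 265 kN.
Bearing (1.2 l_c t F_u ≤ 2.4 d t F_u): upper limit = 2.4·12·12·430 / 1000 = 148.6 kN.
  Edge l_c = 25 − 14/2 = 18 → r_n = 111.5 kN; interior l_c = 35 − 14 = 21 → r_n = 130 kN.
  R_n,bearing = 1·111.5 + 4·130 = 631.6 kN → 631.6 / 2 = 316 kN.
Bolt shear governs: 265 kN.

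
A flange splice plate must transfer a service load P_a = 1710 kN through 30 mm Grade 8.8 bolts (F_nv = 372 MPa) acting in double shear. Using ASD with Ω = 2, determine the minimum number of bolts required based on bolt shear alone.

7 bolts

A_b = π·30²/4 = 706.9 mm².
Per-bolt allowable strength R_n/Ω = 372 × 706.9 × 2 / 1000 / 2 = 263 kN.
n ≥ 1710 / 263 = 6.503 → use 7 bolts.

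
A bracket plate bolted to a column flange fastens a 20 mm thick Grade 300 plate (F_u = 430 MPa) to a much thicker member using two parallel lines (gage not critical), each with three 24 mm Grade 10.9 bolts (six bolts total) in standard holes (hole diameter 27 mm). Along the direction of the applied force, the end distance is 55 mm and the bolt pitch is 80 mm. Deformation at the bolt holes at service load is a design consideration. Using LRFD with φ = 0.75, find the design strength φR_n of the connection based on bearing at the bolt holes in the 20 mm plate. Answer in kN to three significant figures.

Per bolt r_n = 1.2 l_c t F_u ≤ 2.4 d t F_u; upper limit = 2.4 × 24 × 20 × 430 / 1000 = 495.4 kN.
Edge bolt: l_c = 55 − 27/2 = 41.5 mm → 1.2 × 41.5 × 20 × 430 / 1000 = 428.3 → r_n = 428.3 kN.
Interior bolts: l_c = 80 − 27 = 53 mm → 1.2 × 53 × 20 × 430 / 1000 = 547 → r_n = 495.4 kN.
R_n = 2 × 428.3 + 4 × 495.4 = 2838 kN.
Design strength φR_n = 0.75 × 2838 = 2130 kN.

2130 kN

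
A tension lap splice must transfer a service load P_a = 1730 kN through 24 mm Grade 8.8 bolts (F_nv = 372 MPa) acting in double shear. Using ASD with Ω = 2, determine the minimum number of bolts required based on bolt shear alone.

A_b = π·24²/4 = 452.4 mm².
Per-bolt allowable strength R_n/Ω = 372 × 452.4 × 2 / 1000 / 2 = 168.3 kN.
n ≥ 1730 / 168.3 = 10.28 → use 11 bolts.

11 bolts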